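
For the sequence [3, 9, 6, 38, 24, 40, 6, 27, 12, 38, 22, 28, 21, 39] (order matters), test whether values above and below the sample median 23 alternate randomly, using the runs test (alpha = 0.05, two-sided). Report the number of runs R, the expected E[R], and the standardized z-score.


Step 1: Compute median = 23; label A = above, B = below.
Labels in order: BBBAAABABABABA  (n_A = 7, n_B = 7)
Step 2: Count runs R = 10.
Step 3: Under H0 (random ordering), E[R] = 2*n_A*n_B/(n_A+n_B) + 1 = 2*7*7/14 + 1 = 8.0000.
        Var[R] = 2*n_A*n_B*(2*n_A*n_B - n_A - n_B) / ((n_A+n_B)^2 * (n_A+n_B-1)) = 8232/2548 = 3.2308.
        SD[R] = 1.7974.
Step 4: Continuity-corrected z = (R - 0.5 - E[R]) / SD[R] = (10 - 0.5 - 8.0000) / 1.7974 = 0.8345.
Step 5: Two-sided p-value via normal approximation = 2*(1 - Phi(|z|)) = 0.403986.
Step 6: alpha = 0.05. fail to reject H0.

R = 10, z = 0.8345, p = 0.403986, fail to reject H0.


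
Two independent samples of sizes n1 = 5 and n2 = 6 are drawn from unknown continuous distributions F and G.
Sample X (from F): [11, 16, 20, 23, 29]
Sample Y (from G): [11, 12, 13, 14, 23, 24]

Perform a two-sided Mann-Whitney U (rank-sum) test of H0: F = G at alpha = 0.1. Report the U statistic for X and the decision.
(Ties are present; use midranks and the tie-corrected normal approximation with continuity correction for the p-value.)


Step 1: Combine and sort all 11 observations; assign midranks.
sorted (value, group): (11,X), (11,Y), (12,Y), (13,Y), (14,Y), (16,X), (20,X), (23,X), (23,Y), (24,Y), (29,X)
ranks: 11->1.5, 11->1.5, 12->3, 13->4, 14->5, 16->6, 20->7, 23->8.5, 23->8.5, 24->10, 29->11
Step 2: Rank sum for X: R1 = 1.5 + 6 + 7 + 8.5 + 11 = 34.
Step 3: U_X = R1 - n1(n1+1)/2 = 34 - 5*6/2 = 34 - 15 = 19.
       U_Y = n1*n2 - U_X = 30 - 19 = 11.
Step 4: Ties are present, so use the tie-corrected normal approximation (with continuity correction) for the p-value.
Step 5: p-value = 0.520916; compare to alpha = 0.1. fail to reject H0.

U_X = 19, p = 0.520916, fail to reject H0 at alpha = 0.1.


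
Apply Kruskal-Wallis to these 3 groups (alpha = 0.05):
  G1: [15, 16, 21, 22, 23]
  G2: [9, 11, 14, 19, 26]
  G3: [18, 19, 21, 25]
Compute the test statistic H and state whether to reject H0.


Step 1: Combine all N = 14 observations and assign midranks.
sorted (value, group, rank): (9,G2,1), (11,G2,2), (14,G2,3), (15,G1,4), (16,G1,5), (18,G3,6), (19,G2,7.5), (19,G3,7.5), (21,G1,9.5), (21,G3,9.5), (22,G1,11), (23,G1,12), (25,G3,13), (26,G2,14)
Step 2: Sum ranks within each group.
R_1 = 41.5 (n_1 = 5)
R_2 = 27.5 (n_2 = 5)
R_3 = 36 (n_3 = 4)
Step 3: H = 12/(N(N+1)) * sum(R_i^2/n_i) - 3(N+1)
     = 12/(14*15) * (41.5^2/5 + 27.5^2/5 + 36^2/4) - 3*15
     = 0.057143 * 819.7 - 45
     = 1.840000.
Step 4: Ties present; correction factor C = 1 - 12/(14^3 - 14) = 0.995604. Corrected H = 1.840000 / 0.995604 = 1.848124.
Step 5: Under H0, H ~ chi^2(2); p-value = 0.396904.
Step 6: alpha = 0.05. fail to reject H0.

H = 1.8481, df = 2, p = 0.396904, fail to reject H0.


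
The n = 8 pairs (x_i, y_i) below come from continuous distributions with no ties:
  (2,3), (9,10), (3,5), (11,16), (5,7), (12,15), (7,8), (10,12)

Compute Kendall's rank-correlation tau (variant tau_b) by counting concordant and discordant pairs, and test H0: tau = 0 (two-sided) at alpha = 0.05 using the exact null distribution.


Step 1: Enumerate the 28 unordered pairs (i,j) with i<j and classify each by sign(x_j-x_i) * sign(y_j-y_i).
  (1,2):dx=+7,dy=+7->C; (1,3):dx=+1,dy=+2->C; (1,4):dx=+9,dy=+13->C; (1,5):dx=+3,dy=+4->C
  (1,6):dx=+10,dy=+12->C; (1,7):dx=+5,dy=+5->C; (1,8):dx=+8,dy=+9->C; (2,3):dx=-6,dy=-5->C
  (2,4):dx=+2,dy=+6->C; (2,5):dx=-4,dy=-3->C; (2,6):dx=+3,dy=+5->C; (2,7):dx=-2,dy=-2->C
  (2,8):dx=+1,dy=+2->C; (3,4):dx=+8,dy=+11->C; (3,5):dx=+2,dy=+2->C; (3,6):dx=+9,dy=+10->C
  (3,7):dx=+4,dy=+3->C; (3,8):dx=+7,dy=+7->C; (4,5):dx=-6,dy=-9->C; (4,6):dx=+1,dy=-1->D
  (4,7):dx=-4,dy=-8->C; (4,8):dx=-1,dy=-4->C; (5,6):dx=+7,dy=+8->C; (5,7):dx=+2,dy=+1->C
  (5,8):dx=+5,dy=+5->C; (6,7):dx=-5,dy=-7->C; (6,8):dx=-2,dy=-3->C; (7,8):dx=+3,dy=+4->C
Step 2: C = 27, D = 1, total pairs = 28.
Step 3: tau = (C - D)/(n(n-1)/2) = (27 - 1)/28 = 0.928571.
Step 4: Exact two-sided p-value (enumerate n! = 40320 permutations of y under H0): p = 0.000397.
Step 5: alpha = 0.05. reject H0.

tau_b = 0.9286 (C=27, D=1), p = 0.000397, reject H0.


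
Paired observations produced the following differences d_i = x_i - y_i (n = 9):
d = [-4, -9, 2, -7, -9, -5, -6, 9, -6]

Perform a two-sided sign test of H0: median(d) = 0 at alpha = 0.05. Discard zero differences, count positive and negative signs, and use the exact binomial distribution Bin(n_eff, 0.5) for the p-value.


Step 1: Discard zero differences. Original n = 9; n_eff = number of nonzero differences = 9.
Nonzero differences (with sign): -4, -9, +2, -7, -9, -5, -6, +9, -6
Step 2: Count signs: positive = 2, negative = 7.
Step 3: Under H0: P(positive) = 0.5, so the number of positives S ~ Bin(9, 0.5).
Step 4: Two-sided exact p-value = sum of Bin(9,0.5) probabilities at or below the observed probability = 0.179688.
Step 5: alpha = 0.05. fail to reject H0.

n_eff = 9, pos = 2, neg = 7, p = 0.179688, fail to reject H0.


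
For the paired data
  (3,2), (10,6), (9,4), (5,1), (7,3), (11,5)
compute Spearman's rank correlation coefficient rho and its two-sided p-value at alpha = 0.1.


Step 1: Rank x and y separately (midranks; no ties here).
rank(x): 3->1, 10->5, 9->4, 5->2, 7->3, 11->6
rank(y): 2->2, 6->6, 4->4, 1->1, 3->3, 5->5
Step 2: d_i = R_x(i) - R_y(i); compute d_i^2.
  (1-2)^2=1, (5-6)^2=1, (4-4)^2=0, (2-1)^2=1, (3-3)^2=0, (6-5)^2=1
sum(d^2) = 4.
Step 3: rho = 1 - 6*4 / (6*(6^2 - 1)) = 1 - 24/210 = 0.885714.
Step 4: Under H0, t = rho * sqrt((n-2)/(1-rho^2)) = 3.8158 ~ t(4).
Step 5: Two-sided p-value from the t-distribution with 4 df = 0.018845.
Step 6: alpha = 0.1. reject H0.

rho = 0.8857, p = 0.018845, reject H0 at alpha = 0.1.


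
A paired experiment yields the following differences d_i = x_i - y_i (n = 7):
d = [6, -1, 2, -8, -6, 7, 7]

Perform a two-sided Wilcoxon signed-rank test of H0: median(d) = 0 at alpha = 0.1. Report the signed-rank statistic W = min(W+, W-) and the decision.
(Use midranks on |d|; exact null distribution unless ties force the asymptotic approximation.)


Step 1: Drop any zero differences (none here) and take |d_i|.
|d| = [6, 1, 2, 8, 6, 7, 7]
Step 2: Midrank |d_i| (ties get averaged ranks).
ranks: |6|->3.5, |1|->1, |2|->2, |8|->7, |6|->3.5, |7|->5.5, |7|->5.5
Step 3: Attach original signs; sum ranks with positive sign and with negative sign.
W+ = 3.5 + 2 + 5.5 + 5.5 = 16.5
W- = 1 + 7 + 3.5 = 11.5
(Check: W+ + W- = 28 should equal n(n+1)/2 = 28.)
Step 4: Test statistic W = min(W+, W-) = 11.5.
Step 5: Ties in |d|, so use the tie-corrected normal approximation.
        E[W] = n(n+1)/4 = 7*8/4 = 14.
        Tie groups: |d|=6 (t=2), |d|=7 (t=2); sum(t^3 - t) = 12.
        Var[W] = n(n+1)(2n+1)/24 - sum(t^3-t)/48 = 840/24 - 12/48 = 34.75.
        z = (W - E[W]) / sqrt(Var[W]) = (11.5 - 14) / 5.8949 = -0.4241.
        Two-sided p = 2*Phi(z) = 0.671497.
Step 6: alpha = 0.1. fail to reject H0.

W+ = 16.5, W- = 11.5, W = min = 11.5, p = 0.671497, fail to reject H0.


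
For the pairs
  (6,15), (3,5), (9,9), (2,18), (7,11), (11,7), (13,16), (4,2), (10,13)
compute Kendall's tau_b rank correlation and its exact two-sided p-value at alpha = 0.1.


Step 1: Enumerate the 36 unordered pairs (i,j) with i<j and classify each by sign(x_j-x_i) * sign(y_j-y_i).
  (1,2):dx=-3,dy=-10->C; (1,3):dx=+3,dy=-6->D; (1,4):dx=-4,dy=+3->D; (1,5):dx=+1,dy=-4->D
  (1,6):dx=+5,dy=-8->D; (1,7):dx=+7,dy=+1->C; (1,8):dx=-2,dy=-13->C; (1,9):dx=+4,dy=-2->D
  (2,3):dx=+6,dy=+4->C; (2,4):dx=-1,dy=+13->D; (2,5):dx=+4,dy=+6->C; (2,6):dx=+8,dy=+2->C
  (2,7):dx=+10,dy=+11->C; (2,8):dx=+1,dy=-3->D; (2,9):dx=+7,dy=+8->C; (3,4):dx=-7,dy=+9->D
  (3,5):dx=-2,dy=+2->D; (3,6):dx=+2,dy=-2->D; (3,7):dx=+4,dy=+7->C; (3,8):dx=-5,dy=-7->C
  (3,9):dx=+1,dy=+4->C; (4,5):dx=+5,dy=-7->D; (4,6):dx=+9,dy=-11->D; (4,7):dx=+11,dy=-2->D
  (4,8):dx=+2,dy=-16->D; (4,9):dx=+8,dy=-5->D; (5,6):dx=+4,dy=-4->D; (5,7):dx=+6,dy=+5->C
  (5,8):dx=-3,dy=-9->C; (5,9):dx=+3,dy=+2->C; (6,7):dx=+2,dy=+9->C; (6,8):dx=-7,dy=-5->C
  (6,9):dx=-1,dy=+6->D; (7,8):dx=-9,dy=-14->C; (7,9):dx=-3,dy=-3->C; (8,9):dx=+6,dy=+11->C
Step 2: C = 19, D = 17, total pairs = 36.
Step 3: tau = (C - D)/(n(n-1)/2) = (19 - 17)/36 = 0.055556.
Step 4: Exact two-sided p-value (enumerate n! = 362880 permutations of y under H0): p = 0.919455.
Step 5: alpha = 0.1. fail to reject H0.

tau_b = 0.0556 (C=19, D=17), p = 0.919455, fail to reject H0.


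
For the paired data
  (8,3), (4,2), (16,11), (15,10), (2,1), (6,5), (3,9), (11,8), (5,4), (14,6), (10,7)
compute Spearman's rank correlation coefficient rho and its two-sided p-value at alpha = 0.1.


Step 1: Rank x and y separately (midranks; no ties here).
rank(x): 8->6, 4->3, 16->11, 15->10, 2->1, 6->5, 3->2, 11->8, 5->4, 14->9, 10->7
rank(y): 3->3, 2->2, 11->11, 10->10, 1->1, 5->5, 9->9, 8->8, 4->4, 6->6, 7->7
Step 2: d_i = R_x(i) - R_y(i); compute d_i^2.
  (6-3)^2=9, (3-2)^2=1, (11-11)^2=0, (10-10)^2=0, (1-1)^2=0, (5-5)^2=0, (2-9)^2=49, (8-8)^2=0, (4-4)^2=0, (9-6)^2=9, (7-7)^2=0
sum(d^2) = 68.
Step 3: rho = 1 - 6*68 / (11*(11^2 - 1)) = 1 - 408/1320 = 0.690909.
Step 4: Under H0, t = rho * sqrt((n-2)/(1-rho^2)) = 2.8671 ~ t(9).
Step 5: Two-sided p-value from the t-distribution with 9 df = 0.018565.
Step 6: alpha = 0.1. reject H0.

rho = 0.6909, p = 0.018565, reject H0 at alpha = 0.1.


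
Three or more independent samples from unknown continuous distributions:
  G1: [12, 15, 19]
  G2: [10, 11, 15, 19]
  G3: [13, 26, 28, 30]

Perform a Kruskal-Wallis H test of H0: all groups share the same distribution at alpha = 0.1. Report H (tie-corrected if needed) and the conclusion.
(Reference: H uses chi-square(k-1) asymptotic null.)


Step 1: Combine all N = 11 observations and assign midranks.
sorted (value, group, rank): (10,G2,1), (11,G2,2), (12,G1,3), (13,G3,4), (15,G1,5.5), (15,G2,5.5), (19,G1,7.5), (19,G2,7.5), (26,G3,9), (28,G3,10), (30,G3,11)
Step 2: Sum ranks within each group.
R_1 = 16 (n_1 = 3)
R_2 = 16 (n_2 = 4)
R_3 = 34 (n_3 = 4)
Step 3: H = 12/(N(N+1)) * sum(R_i^2/n_i) - 3(N+1)
     = 12/(11*12) * (16^2/3 + 16^2/4 + 34^2/4) - 3*12
     = 0.090909 * 438.333 - 36
     = 3.848485.
Step 4: Ties present; correction factor C = 1 - 12/(11^3 - 11) = 0.990909. Corrected H = 3.848485 / 0.990909 = 3.883792.
Step 5: Under H0, H ~ chi^2(2); p-value = 0.143432.
Step 6: alpha = 0.1. fail to reject H0.

H = 3.8838, df = 2, p = 0.143432, fail to reject H0.


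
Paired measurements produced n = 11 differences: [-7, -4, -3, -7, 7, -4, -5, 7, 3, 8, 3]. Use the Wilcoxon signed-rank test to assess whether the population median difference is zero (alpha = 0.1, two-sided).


Step 1: Drop any zero differences (none here) and take |d_i|.
|d| = [7, 4, 3, 7, 7, 4, 5, 7, 3, 8, 3]
Step 2: Midrank |d_i| (ties get averaged ranks).
ranks: |7|->8.5, |4|->4.5, |3|->2, |7|->8.5, |7|->8.5, |4|->4.5, |5|->6, |7|->8.5, |3|->2, |8|->11, |3|->2
Step 3: Attach original signs; sum ranks with positive sign and with negative sign.
W+ = 8.5 + 8.5 + 2 + 11 + 2 = 32
W- = 8.5 + 4.5 + 2 + 8.5 + 4.5 + 6 = 34
(Check: W+ + W- = 66 should equal n(n+1)/2 = 66.)
Step 4: Test statistic W = min(W+, W-) = 32.
Step 5: Ties in |d|, so use the tie-corrected normal approximation.
        E[W] = n(n+1)/4 = 11*12/4 = 33.
        Tie groups: |d|=3 (t=3), |d|=4 (t=2), |d|=7 (t=4); sum(t^3 - t) = 90.
        Var[W] = n(n+1)(2n+1)/24 - sum(t^3-t)/48 = 3036/24 - 90/48 = 124.625.
        z = (W - E[W]) / sqrt(Var[W]) = (32 - 33) / 11.1636 = -0.0896.
        Two-sided p = 2*Phi(z) = 0.928623.
Step 6: alpha = 0.1. fail to reject H0.

W+ = 32, W- = 34, W = min = 32, p = 0.928623, fail to reject H0.


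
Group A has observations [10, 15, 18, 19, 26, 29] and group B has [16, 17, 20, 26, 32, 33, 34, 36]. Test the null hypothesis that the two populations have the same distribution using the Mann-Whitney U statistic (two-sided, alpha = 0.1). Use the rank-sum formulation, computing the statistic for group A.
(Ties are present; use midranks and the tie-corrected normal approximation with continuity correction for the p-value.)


Step 1: Combine and sort all 14 observations; assign midranks.
sorted (value, group): (10,X), (15,X), (16,Y), (17,Y), (18,X), (19,X), (20,Y), (26,X), (26,Y), (29,X), (32,Y), (33,Y), (34,Y), (36,Y)
ranks: 10->1, 15->2, 16->3, 17->4, 18->5, 19->6, 20->7, 26->8.5, 26->8.5, 29->10, 32->11, 33->12, 34->13, 36->14
Step 2: Rank sum for X: R1 = 1 + 2 + 5 + 6 + 8.5 + 10 = 32.5.
Step 3: U_X = R1 - n1(n1+1)/2 = 32.5 - 6*7/2 = 32.5 - 21 = 11.5.
       U_Y = n1*n2 - U_X = 48 - 11.5 = 36.5.
Step 4: Ties are present, so use the tie-corrected normal approximation (with continuity correction) for the p-value.
Step 5: p-value = 0.120926; compare to alpha = 0.1. fail to reject H0.

U_X = 11.5, p = 0.120926, fail to reject H0 at alpha = 0.1.


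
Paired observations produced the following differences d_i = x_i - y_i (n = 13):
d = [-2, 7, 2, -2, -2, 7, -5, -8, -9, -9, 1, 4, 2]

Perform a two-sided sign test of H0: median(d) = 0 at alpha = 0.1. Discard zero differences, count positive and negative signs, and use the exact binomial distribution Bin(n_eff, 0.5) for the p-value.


Step 1: Discard zero differences. Original n = 13; n_eff = number of nonzero differences = 13.
Nonzero differences (with sign): -2, +7, +2, -2, -2, +7, -5, -8, -9, -9, +1, +4, +2
Step 2: Count signs: positive = 6, negative = 7.
Step 3: Under H0: P(positive) = 0.5, so the number of positives S ~ Bin(13, 0.5).
Step 4: Two-sided exact p-value = sum of Bin(13,0.5) probabilities at or below the observed probability = 1.000000.
Step 5: alpha = 0.1. fail to reject H0.

n_eff = 13, pos = 6, neg = 7, p = 1.000000, fail to reject H0.


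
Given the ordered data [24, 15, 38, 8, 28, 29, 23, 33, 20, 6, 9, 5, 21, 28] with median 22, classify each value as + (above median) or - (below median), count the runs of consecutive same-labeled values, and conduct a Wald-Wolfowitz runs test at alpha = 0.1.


Step 1: Compute median = 22; label A = above, B = below.
Labels in order: ABABAAAABBBBBA  (n_A = 7, n_B = 7)
Step 2: Count runs R = 7.
Step 3: Under H0 (random ordering), E[R] = 2*n_A*n_B/(n_A+n_B) + 1 = 2*7*7/14 + 1 = 8.0000.
        Var[R] = 2*n_A*n_B*(2*n_A*n_B - n_A - n_B) / ((n_A+n_B)^2 * (n_A+n_B-1)) = 8232/2548 = 3.2308.
        SD[R] = 1.7974.
Step 4: Continuity-corrected z = (R + 0.5 - E[R]) / SD[R] = (7 + 0.5 - 8.0000) / 1.7974 = -0.2782.
Step 5: Two-sided p-value via normal approximation = 2*(1 - Phi(|z|)) = 0.780879.
Step 6: alpha = 0.1. fail to reject H0.

R = 7, z = -0.2782, p = 0.780879, fail to reject H0.


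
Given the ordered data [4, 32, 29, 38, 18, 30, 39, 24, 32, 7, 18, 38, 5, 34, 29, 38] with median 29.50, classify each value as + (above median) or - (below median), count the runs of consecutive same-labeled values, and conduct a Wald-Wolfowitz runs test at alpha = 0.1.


Step 1: Compute median = 29.50; label A = above, B = below.
Labels in order: BABABAABABBABABA  (n_A = 8, n_B = 8)
Step 2: Count runs R = 14.
Step 3: Under H0 (random ordering), E[R] = 2*n_A*n_B/(n_A+n_B) + 1 = 2*8*8/16 + 1 = 9.0000.
        Var[R] = 2*n_A*n_B*(2*n_A*n_B - n_A - n_B) / ((n_A+n_B)^2 * (n_A+n_B-1)) = 14336/3840 = 3.7333.
        SD[R] = 1.9322.
Step 4: Continuity-corrected z = (R - 0.5 - E[R]) / SD[R] = (14 - 0.5 - 9.0000) / 1.9322 = 2.3290.
Step 5: Two-sided p-value via normal approximation = 2*(1 - Phi(|z|)) = 0.019861.
Step 6: alpha = 0.1. reject H0.

R = 14, z = 2.3290, p = 0.019861, reject H0.


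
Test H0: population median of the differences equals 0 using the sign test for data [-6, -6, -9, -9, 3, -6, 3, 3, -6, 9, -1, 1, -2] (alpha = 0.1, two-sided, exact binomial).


Step 1: Discard zero differences. Original n = 13; n_eff = number of nonzero differences = 13.
Nonzero differences (with sign): -6, -6, -9, -9, +3, -6, +3, +3, -6, +9, -1, +1, -2
Step 2: Count signs: positive = 5, negative = 8.
Step 3: Under H0: P(positive) = 0.5, so the number of positives S ~ Bin(13, 0.5).
Step 4: Two-sided exact p-value = sum of Bin(13,0.5) probabilities at or below the observed probability = 0.581055.
Step 5: alpha = 0.1. fail to reject H0.

n_eff = 13, pos = 5, neg = 8, p = 0.581055, fail to reject H0.


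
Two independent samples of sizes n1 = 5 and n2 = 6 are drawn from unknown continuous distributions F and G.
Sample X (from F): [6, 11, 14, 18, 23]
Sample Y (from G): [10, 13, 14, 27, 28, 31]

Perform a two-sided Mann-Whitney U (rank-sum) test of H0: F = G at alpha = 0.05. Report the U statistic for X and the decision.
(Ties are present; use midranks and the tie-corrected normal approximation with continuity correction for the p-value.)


Step 1: Combine and sort all 11 observations; assign midranks.
sorted (value, group): (6,X), (10,Y), (11,X), (13,Y), (14,X), (14,Y), (18,X), (23,X), (27,Y), (28,Y), (31,Y)
ranks: 6->1, 10->2, 11->3, 13->4, 14->5.5, 14->5.5, 18->7, 23->8, 27->9, 28->10, 31->11
Step 2: Rank sum for X: R1 = 1 + 3 + 5.5 + 7 + 8 = 24.5.
Step 3: U_X = R1 - n1(n1+1)/2 = 24.5 - 5*6/2 = 24.5 - 15 = 9.5.
       U_Y = n1*n2 - U_X = 30 - 9.5 = 20.5.
Step 4: Ties are present, so use the tie-corrected normal approximation (with continuity correction) for the p-value.
Step 5: p-value = 0.360216; compare to alpha = 0.05. fail to reject H0.

U_X = 9.5, p = 0.360216, fail to reject H0 at alpha = 0.05.


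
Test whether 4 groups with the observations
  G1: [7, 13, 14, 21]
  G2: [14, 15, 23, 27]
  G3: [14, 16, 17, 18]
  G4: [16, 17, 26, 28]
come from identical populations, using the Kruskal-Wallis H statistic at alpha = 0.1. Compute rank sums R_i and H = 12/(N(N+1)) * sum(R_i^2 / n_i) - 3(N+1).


Step 1: Combine all N = 16 observations and assign midranks.
sorted (value, group, rank): (7,G1,1), (13,G1,2), (14,G1,4), (14,G2,4), (14,G3,4), (15,G2,6), (16,G3,7.5), (16,G4,7.5), (17,G3,9.5), (17,G4,9.5), (18,G3,11), (21,G1,12), (23,G2,13), (26,G4,14), (27,G2,15), (28,G4,16)
Step 2: Sum ranks within each group.
R_1 = 19 (n_1 = 4)
R_2 = 38 (n_2 = 4)
R_3 = 32 (n_3 = 4)
R_4 = 47 (n_4 = 4)
Step 3: H = 12/(N(N+1)) * sum(R_i^2/n_i) - 3(N+1)
     = 12/(16*17) * (19^2/4 + 38^2/4 + 32^2/4 + 47^2/4) - 3*17
     = 0.044118 * 1259.5 - 51
     = 4.566176.
Step 4: Ties present; correction factor C = 1 - 36/(16^3 - 16) = 0.991176. Corrected H = 4.566176 / 0.991176 = 4.606825.
Step 5: Under H0, H ~ chi^2(3); p-value = 0.202957.
Step 6: alpha = 0.1. fail to reject H0.

H = 4.6068, df = 3, p = 0.202957, fail to reject H0.


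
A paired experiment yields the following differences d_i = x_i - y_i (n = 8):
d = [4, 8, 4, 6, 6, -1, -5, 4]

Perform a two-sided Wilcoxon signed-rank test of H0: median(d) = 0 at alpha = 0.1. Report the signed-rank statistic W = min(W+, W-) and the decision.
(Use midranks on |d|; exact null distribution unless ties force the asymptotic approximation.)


Step 1: Drop any zero differences (none here) and take |d_i|.
|d| = [4, 8, 4, 6, 6, 1, 5, 4]
Step 2: Midrank |d_i| (ties get averaged ranks).
ranks: |4|->3, |8|->8, |4|->3, |6|->6.5, |6|->6.5, |1|->1, |5|->5, |4|->3
Step 3: Attach original signs; sum ranks with positive sign and with negative sign.
W+ = 3 + 8 + 3 + 6.5 + 6.5 + 3 = 30
W- = 1 + 5 = 6
(Check: W+ + W- = 36 should equal n(n+1)/2 = 36.)
Step 4: Test statistic W = min(W+, W-) = 6.
Step 5: Ties in |d|, so use the tie-corrected normal approximation.
        E[W] = n(n+1)/4 = 8*9/4 = 18.
        Tie groups: |d|=4 (t=3), |d|=6 (t=2); sum(t^3 - t) = 30.
        Var[W] = n(n+1)(2n+1)/24 - sum(t^3-t)/48 = 1224/24 - 30/48 = 50.375.
        z = (W - E[W]) / sqrt(Var[W]) = (6 - 18) / 7.0975 = -1.6907.
        Two-sided p = 2*Phi(z) = 0.090889.
Step 6: alpha = 0.1. reject H0.

W+ = 30, W- = 6, W = min = 6, p = 0.090889, reject H0.


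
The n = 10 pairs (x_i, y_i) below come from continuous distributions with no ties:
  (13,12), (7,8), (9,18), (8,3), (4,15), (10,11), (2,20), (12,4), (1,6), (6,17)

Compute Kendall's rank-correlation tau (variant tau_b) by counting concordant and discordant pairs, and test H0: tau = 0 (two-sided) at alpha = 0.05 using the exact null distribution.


Step 1: Enumerate the 45 unordered pairs (i,j) with i<j and classify each by sign(x_j-x_i) * sign(y_j-y_i).
  (1,2):dx=-6,dy=-4->C; (1,3):dx=-4,dy=+6->D; (1,4):dx=-5,dy=-9->C; (1,5):dx=-9,dy=+3->D
  (1,6):dx=-3,dy=-1->C; (1,7):dx=-11,dy=+8->D; (1,8):dx=-1,dy=-8->C; (1,9):dx=-12,dy=-6->C
  (1,10):dx=-7,dy=+5->D; (2,3):dx=+2,dy=+10->C; (2,4):dx=+1,dy=-5->D; (2,5):dx=-3,dy=+7->D
  (2,6):dx=+3,dy=+3->C; (2,7):dx=-5,dy=+12->D; (2,8):dx=+5,dy=-4->D; (2,9):dx=-6,dy=-2->C
  (2,10):dx=-1,dy=+9->D; (3,4):dx=-1,dy=-15->C; (3,5):dx=-5,dy=-3->C; (3,6):dx=+1,dy=-7->D
  (3,7):dx=-7,dy=+2->D; (3,8):dx=+3,dy=-14->D; (3,9):dx=-8,dy=-12->C; (3,10):dx=-3,dy=-1->C
  (4,5):dx=-4,dy=+12->D; (4,6):dx=+2,dy=+8->C; (4,7):dx=-6,dy=+17->D; (4,8):dx=+4,dy=+1->C
  (4,9):dx=-7,dy=+3->D; (4,10):dx=-2,dy=+14->D; (5,6):dx=+6,dy=-4->D; (5,7):dx=-2,dy=+5->D
  (5,8):dx=+8,dy=-11->D; (5,9):dx=-3,dy=-9->C; (5,10):dx=+2,dy=+2->C; (6,7):dx=-8,dy=+9->D
  (6,8):dx=+2,dy=-7->D; (6,9):dx=-9,dy=-5->C; (6,10):dx=-4,dy=+6->D; (7,8):dx=+10,dy=-16->D
  (7,9):dx=-1,dy=-14->C; (7,10):dx=+4,dy=-3->D; (8,9):dx=-11,dy=+2->D; (8,10):dx=-6,dy=+13->D
  (9,10):dx=+5,dy=+11->C
Step 2: C = 19, D = 26, total pairs = 45.
Step 3: tau = (C - D)/(n(n-1)/2) = (19 - 26)/45 = -0.155556.
Step 4: Exact two-sided p-value (enumerate n! = 3628800 permutations of y under H0): p = 0.600654.
Step 5: alpha = 0.05. fail to reject H0.

tau_b = -0.1556 (C=19, D=26), p = 0.600654, fail to reject H0.


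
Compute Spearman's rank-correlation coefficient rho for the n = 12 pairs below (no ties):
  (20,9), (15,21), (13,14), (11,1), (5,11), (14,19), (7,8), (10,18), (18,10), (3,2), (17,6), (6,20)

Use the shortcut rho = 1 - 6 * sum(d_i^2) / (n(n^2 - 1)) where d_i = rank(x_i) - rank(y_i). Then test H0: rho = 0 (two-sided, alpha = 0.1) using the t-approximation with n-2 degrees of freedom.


Step 1: Rank x and y separately (midranks; no ties here).
rank(x): 20->12, 15->9, 13->7, 11->6, 5->2, 14->8, 7->4, 10->5, 18->11, 3->1, 17->10, 6->3
rank(y): 9->5, 21->12, 14->8, 1->1, 11->7, 19->10, 8->4, 18->9, 10->6, 2->2, 6->3, 20->11
Step 2: d_i = R_x(i) - R_y(i); compute d_i^2.
  (12-5)^2=49, (9-12)^2=9, (7-8)^2=1, (6-1)^2=25, (2-7)^2=25, (8-10)^2=4, (4-4)^2=0, (5-9)^2=16, (11-6)^2=25, (1-2)^2=1, (10-3)^2=49, (3-11)^2=64
sum(d^2) = 268.
Step 3: rho = 1 - 6*268 / (12*(12^2 - 1)) = 1 - 1608/1716 = 0.062937.
Step 4: Under H0, t = rho * sqrt((n-2)/(1-rho^2)) = 0.1994 ~ t(10).
Step 5: Two-sided p-value from the t-distribution with 10 df = 0.845931.
Step 6: alpha = 0.1. fail to reject H0.

rho = 0.0629, p = 0.845931, fail to reject H0 at alpha = 0.1.


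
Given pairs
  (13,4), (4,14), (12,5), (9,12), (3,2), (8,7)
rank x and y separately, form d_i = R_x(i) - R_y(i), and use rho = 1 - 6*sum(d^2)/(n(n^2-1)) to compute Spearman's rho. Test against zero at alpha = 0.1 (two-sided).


Step 1: Rank x and y separately (midranks; no ties here).
rank(x): 13->6, 4->2, 12->5, 9->4, 3->1, 8->3
rank(y): 4->2, 14->6, 5->3, 12->5, 2->1, 7->4
Step 2: d_i = R_x(i) - R_y(i); compute d_i^2.
  (6-2)^2=16, (2-6)^2=16, (5-3)^2=4, (4-5)^2=1, (1-1)^2=0, (3-4)^2=1
sum(d^2) = 38.
Step 3: rho = 1 - 6*38 / (6*(6^2 - 1)) = 1 - 228/210 = -0.085714.
Step 4: Under H0, t = rho * sqrt((n-2)/(1-rho^2)) = -0.1721 ~ t(4).
Step 5: Two-sided p-value from the t-distribution with 4 df = 0.871743.
Step 6: alpha = 0.1. fail to reject H0.

rho = -0.0857, p = 0.871743, fail to reject H0 at alpha = 0.1.


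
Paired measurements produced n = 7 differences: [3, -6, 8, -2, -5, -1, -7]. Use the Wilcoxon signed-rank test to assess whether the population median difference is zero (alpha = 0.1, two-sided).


Step 1: Drop any zero differences (none here) and take |d_i|.
|d| = [3, 6, 8, 2, 5, 1, 7]
Step 2: Midrank |d_i| (ties get averaged ranks).
ranks: |3|->3, |6|->5, |8|->7, |2|->2, |5|->4, |1|->1, |7|->6
Step 3: Attach original signs; sum ranks with positive sign and with negative sign.
W+ = 3 + 7 = 10
W- = 5 + 2 + 4 + 1 + 6 = 18
(Check: W+ + W- = 28 should equal n(n+1)/2 = 28.)
Step 4: Test statistic W = min(W+, W-) = 10.
Step 5: No ties, so the exact null distribution over the 2^7 = 128 sign assignments gives the two-sided p-value = 0.578125.
Step 6: alpha = 0.1. fail to reject H0.

W+ = 10, W- = 18, W = min = 10, p = 0.578125, fail to reject H0.


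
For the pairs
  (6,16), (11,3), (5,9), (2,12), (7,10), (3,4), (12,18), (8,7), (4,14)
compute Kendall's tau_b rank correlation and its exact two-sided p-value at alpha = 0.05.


Step 1: Enumerate the 36 unordered pairs (i,j) with i<j and classify each by sign(x_j-x_i) * sign(y_j-y_i).
  (1,2):dx=+5,dy=-13->D; (1,3):dx=-1,dy=-7->C; (1,4):dx=-4,dy=-4->C; (1,5):dx=+1,dy=-6->D
  (1,6):dx=-3,dy=-12->C; (1,7):dx=+6,dy=+2->C; (1,8):dx=+2,dy=-9->D; (1,9):dx=-2,dy=-2->C
  (2,3):dx=-6,dy=+6->D; (2,4):dx=-9,dy=+9->D; (2,5):dx=-4,dy=+7->D; (2,6):dx=-8,dy=+1->D
  (2,7):dx=+1,dy=+15->C; (2,8):dx=-3,dy=+4->D; (2,9):dx=-7,dy=+11->D; (3,4):dx=-3,dy=+3->D
  (3,5):dx=+2,dy=+1->C; (3,6):dx=-2,dy=-5->C; (3,7):dx=+7,dy=+9->C; (3,8):dx=+3,dy=-2->D
  (3,9):dx=-1,dy=+5->D; (4,5):dx=+5,dy=-2->D; (4,6):dx=+1,dy=-8->D; (4,7):dx=+10,dy=+6->C
  (4,8):dx=+6,dy=-5->D; (4,9):dx=+2,dy=+2->C; (5,6):dx=-4,dy=-6->C; (5,7):dx=+5,dy=+8->C
  (5,8):dx=+1,dy=-3->D; (5,9):dx=-3,dy=+4->D; (6,7):dx=+9,dy=+14->C; (6,8):dx=+5,dy=+3->C
  (6,9):dx=+1,dy=+10->C; (7,8):dx=-4,dy=-11->C; (7,9):dx=-8,dy=-4->C; (8,9):dx=-4,dy=+7->D
Step 2: C = 18, D = 18, total pairs = 36.
Step 3: tau = (C - D)/(n(n-1)/2) = (18 - 18)/36 = 0.000000.
Step 4: Exact two-sided p-value (enumerate n! = 362880 permutations of y under H0): p = 1.000000.
Step 5: alpha = 0.05. fail to reject H0.

tau_b = 0.0000 (C=18, D=18), p = 1.000000, fail to reject H0.


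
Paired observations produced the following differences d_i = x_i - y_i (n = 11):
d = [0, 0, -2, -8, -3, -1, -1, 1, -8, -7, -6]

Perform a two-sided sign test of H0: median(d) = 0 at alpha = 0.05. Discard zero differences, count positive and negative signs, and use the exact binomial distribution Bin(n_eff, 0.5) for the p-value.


Step 1: Discard zero differences. Original n = 11; n_eff = number of nonzero differences = 9.
Nonzero differences (with sign): -2, -8, -3, -1, -1, +1, -8, -7, -6
Step 2: Count signs: positive = 1, negative = 8.
Step 3: Under H0: P(positive) = 0.5, so the number of positives S ~ Bin(9, 0.5).
Step 4: Two-sided exact p-value = sum of Bin(9,0.5) probabilities at or below the observed probability = 0.039062.
Step 5: alpha = 0.05. reject H0.

n_eff = 9, pos = 1, neg = 8, p = 0.039062, reject H0.


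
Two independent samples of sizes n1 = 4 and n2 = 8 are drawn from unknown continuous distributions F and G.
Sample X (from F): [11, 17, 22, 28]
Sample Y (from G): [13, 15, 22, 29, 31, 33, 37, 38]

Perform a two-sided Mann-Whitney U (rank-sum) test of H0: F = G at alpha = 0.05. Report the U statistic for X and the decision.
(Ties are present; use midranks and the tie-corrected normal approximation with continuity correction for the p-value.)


Step 1: Combine and sort all 12 observations; assign midranks.
sorted (value, group): (11,X), (13,Y), (15,Y), (17,X), (22,X), (22,Y), (28,X), (29,Y), (31,Y), (33,Y), (37,Y), (38,Y)
ranks: 11->1, 13->2, 15->3, 17->4, 22->5.5, 22->5.5, 28->7, 29->8, 31->9, 33->10, 37->11, 38->12
Step 2: Rank sum for X: R1 = 1 + 4 + 5.5 + 7 = 17.5.
Step 3: U_X = R1 - n1(n1+1)/2 = 17.5 - 4*5/2 = 17.5 - 10 = 7.5.
       U_Y = n1*n2 - U_X = 32 - 7.5 = 24.5.
Step 4: Ties are present, so use the tie-corrected normal approximation (with continuity correction) for the p-value.
Step 5: p-value = 0.173478; compare to alpha = 0.05. fail to reject H0.

U_X = 7.5, p = 0.173478, fail to reject H0 at alpha = 0.05.


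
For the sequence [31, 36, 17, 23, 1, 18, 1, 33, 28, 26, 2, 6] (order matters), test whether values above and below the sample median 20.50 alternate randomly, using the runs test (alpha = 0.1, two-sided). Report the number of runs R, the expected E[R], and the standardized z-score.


Step 1: Compute median = 20.50; label A = above, B = below.
Labels in order: AABABBBAAABB  (n_A = 6, n_B = 6)
Step 2: Count runs R = 6.
Step 3: Under H0 (random ordering), E[R] = 2*n_A*n_B/(n_A+n_B) + 1 = 2*6*6/12 + 1 = 7.0000.
        Var[R] = 2*n_A*n_B*(2*n_A*n_B - n_A - n_B) / ((n_A+n_B)^2 * (n_A+n_B-1)) = 4320/1584 = 2.7273.
        SD[R] = 1.6514.
Step 4: Continuity-corrected z = (R + 0.5 - E[R]) / SD[R] = (6 + 0.5 - 7.0000) / 1.6514 = -0.3028.
Step 5: Two-sided p-value via normal approximation = 2*(1 - Phi(|z|)) = 0.762069.
Step 6: alpha = 0.1. fail to reject H0.

R = 6, z = -0.3028, p = 0.762069, fail to reject H0.


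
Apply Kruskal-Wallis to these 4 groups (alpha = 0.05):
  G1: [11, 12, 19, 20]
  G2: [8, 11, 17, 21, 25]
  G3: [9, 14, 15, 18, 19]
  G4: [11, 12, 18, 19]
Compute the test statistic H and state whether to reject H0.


Step 1: Combine all N = 18 observations and assign midranks.
sorted (value, group, rank): (8,G2,1), (9,G3,2), (11,G1,4), (11,G2,4), (11,G4,4), (12,G1,6.5), (12,G4,6.5), (14,G3,8), (15,G3,9), (17,G2,10), (18,G3,11.5), (18,G4,11.5), (19,G1,14), (19,G3,14), (19,G4,14), (20,G1,16), (21,G2,17), (25,G2,18)
Step 2: Sum ranks within each group.
R_1 = 40.5 (n_1 = 4)
R_2 = 50 (n_2 = 5)
R_3 = 44.5 (n_3 = 5)
R_4 = 36 (n_4 = 4)
Step 3: H = 12/(N(N+1)) * sum(R_i^2/n_i) - 3(N+1)
     = 12/(18*19) * (40.5^2/4 + 50^2/5 + 44.5^2/5 + 36^2/4) - 3*19
     = 0.035088 * 1630.11 - 57
     = 0.196930.
Step 4: Ties present; correction factor C = 1 - 60/(18^3 - 18) = 0.989680. Corrected H = 0.196930 / 0.989680 = 0.198983.
Step 5: Under H0, H ~ chi^2(3); p-value = 0.977753.
Step 6: alpha = 0.05. fail to reject H0.

H = 0.1990, df = 3, p = 0.977753, fail to reject H0.


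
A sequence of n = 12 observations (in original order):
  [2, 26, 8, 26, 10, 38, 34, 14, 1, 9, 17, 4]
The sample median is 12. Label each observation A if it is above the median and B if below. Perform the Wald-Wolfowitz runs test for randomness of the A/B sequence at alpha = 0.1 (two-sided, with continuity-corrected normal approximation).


Step 1: Compute median = 12; label A = above, B = below.
Labels in order: BABABAAABBAB  (n_A = 6, n_B = 6)
Step 2: Count runs R = 9.
Step 3: Under H0 (random ordering), E[R] = 2*n_A*n_B/(n_A+n_B) + 1 = 2*6*6/12 + 1 = 7.0000.
        Var[R] = 2*n_A*n_B*(2*n_A*n_B - n_A - n_B) / ((n_A+n_B)^2 * (n_A+n_B-1)) = 4320/1584 = 2.7273.
        SD[R] = 1.6514.
Step 4: Continuity-corrected z = (R - 0.5 - E[R]) / SD[R] = (9 - 0.5 - 7.0000) / 1.6514 = 0.9083.
Step 5: Two-sided p-value via normal approximation = 2*(1 - Phi(|z|)) = 0.363722.
Step 6: alpha = 0.1. fail to reject H0.

R = 9, z = 0.9083, p = 0.363722, fail to reject H0.


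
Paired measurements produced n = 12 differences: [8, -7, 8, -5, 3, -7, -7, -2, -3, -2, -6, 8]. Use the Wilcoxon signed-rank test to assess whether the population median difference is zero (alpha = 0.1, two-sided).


Step 1: Drop any zero differences (none here) and take |d_i|.
|d| = [8, 7, 8, 5, 3, 7, 7, 2, 3, 2, 6, 8]
Step 2: Midrank |d_i| (ties get averaged ranks).
ranks: |8|->11, |7|->8, |8|->11, |5|->5, |3|->3.5, |7|->8, |7|->8, |2|->1.5, |3|->3.5, |2|->1.5, |6|->6, |8|->11
Step 3: Attach original signs; sum ranks with positive sign and with negative sign.
W+ = 11 + 11 + 3.5 + 11 = 36.5
W- = 8 + 5 + 8 + 8 + 1.5 + 3.5 + 1.5 + 6 = 41.5
(Check: W+ + W- = 78 should equal n(n+1)/2 = 78.)
Step 4: Test statistic W = min(W+, W-) = 36.5.
Step 5: Ties in |d|, so use the tie-corrected normal approximation.
        E[W] = n(n+1)/4 = 12*13/4 = 39.
        Tie groups: |d|=2 (t=2), |d|=3 (t=2), |d|=7 (t=3), |d|=8 (t=3); sum(t^3 - t) = 60.
        Var[W] = n(n+1)(2n+1)/24 - sum(t^3-t)/48 = 3900/24 - 60/48 = 161.25.
        z = (W - E[W]) / sqrt(Var[W]) = (36.5 - 39) / 12.6984 = -0.1969.
        Two-sided p = 2*Phi(z) = 0.843926.
Step 6: alpha = 0.1. fail to reject H0.

W+ = 36.5, W- = 41.5, W = min = 36.5, p = 0.843926, fail to reject H0.


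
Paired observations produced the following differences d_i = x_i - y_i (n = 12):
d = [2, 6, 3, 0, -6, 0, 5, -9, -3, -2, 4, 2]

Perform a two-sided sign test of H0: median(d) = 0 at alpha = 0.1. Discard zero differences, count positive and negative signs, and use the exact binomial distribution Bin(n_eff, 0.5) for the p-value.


Step 1: Discard zero differences. Original n = 12; n_eff = number of nonzero differences = 10.
Nonzero differences (with sign): +2, +6, +3, -6, +5, -9, -3, -2, +4, +2
Step 2: Count signs: positive = 6, negative = 4.
Step 3: Under H0: P(positive) = 0.5, so the number of positives S ~ Bin(10, 0.5).
Step 4: Two-sided exact p-value = sum of Bin(10,0.5) probabilities at or below the observed probability = 0.753906.
Step 5: alpha = 0.1. fail to reject H0.

n_eff = 10, pos = 6, neg = 4, p = 0.753906, fail to reject H0.


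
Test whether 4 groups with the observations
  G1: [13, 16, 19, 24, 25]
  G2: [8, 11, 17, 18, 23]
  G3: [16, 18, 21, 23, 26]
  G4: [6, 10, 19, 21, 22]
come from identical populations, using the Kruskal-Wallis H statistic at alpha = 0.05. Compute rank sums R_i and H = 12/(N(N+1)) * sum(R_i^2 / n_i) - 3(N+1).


Step 1: Combine all N = 20 observations and assign midranks.
sorted (value, group, rank): (6,G4,1), (8,G2,2), (10,G4,3), (11,G2,4), (13,G1,5), (16,G1,6.5), (16,G3,6.5), (17,G2,8), (18,G2,9.5), (18,G3,9.5), (19,G1,11.5), (19,G4,11.5), (21,G3,13.5), (21,G4,13.5), (22,G4,15), (23,G2,16.5), (23,G3,16.5), (24,G1,18), (25,G1,19), (26,G3,20)
Step 2: Sum ranks within each group.
R_1 = 60 (n_1 = 5)
R_2 = 40 (n_2 = 5)
R_3 = 66 (n_3 = 5)
R_4 = 44 (n_4 = 5)
Step 3: H = 12/(N(N+1)) * sum(R_i^2/n_i) - 3(N+1)
     = 12/(20*21) * (60^2/5 + 40^2/5 + 66^2/5 + 44^2/5) - 3*21
     = 0.028571 * 2298.4 - 63
     = 2.668571.
Step 4: Ties present; correction factor C = 1 - 30/(20^3 - 20) = 0.996241. Corrected H = 2.668571 / 0.996241 = 2.678642.
Step 5: Under H0, H ~ chi^2(3); p-value = 0.443869.
Step 6: alpha = 0.05. fail to reject H0.

H = 2.6786, df = 3, p = 0.443869, fail to reject H0.


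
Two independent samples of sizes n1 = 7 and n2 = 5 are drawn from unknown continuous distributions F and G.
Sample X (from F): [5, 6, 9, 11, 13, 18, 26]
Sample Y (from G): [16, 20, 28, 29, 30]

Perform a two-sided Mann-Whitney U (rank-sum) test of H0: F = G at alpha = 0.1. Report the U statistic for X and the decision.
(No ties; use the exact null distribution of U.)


Step 1: Combine and sort all 12 observations; assign midranks.
sorted (value, group): (5,X), (6,X), (9,X), (11,X), (13,X), (16,Y), (18,X), (20,Y), (26,X), (28,Y), (29,Y), (30,Y)
ranks: 5->1, 6->2, 9->3, 11->4, 13->5, 16->6, 18->7, 20->8, 26->9, 28->10, 29->11, 30->12
Step 2: Rank sum for X: R1 = 1 + 2 + 3 + 4 + 5 + 7 + 9 = 31.
Step 3: U_X = R1 - n1(n1+1)/2 = 31 - 7*8/2 = 31 - 28 = 3.
       U_Y = n1*n2 - U_X = 35 - 3 = 32.
Step 4: No ties, so the exact null distribution of U (based on enumerating the C(12,7) = 792 equally likely rank assignments) gives the two-sided p-value.
Step 5: p-value = 0.017677; compare to alpha = 0.1. reject H0.

U_X = 3, p = 0.017677, reject H0 at alpha = 0.1.


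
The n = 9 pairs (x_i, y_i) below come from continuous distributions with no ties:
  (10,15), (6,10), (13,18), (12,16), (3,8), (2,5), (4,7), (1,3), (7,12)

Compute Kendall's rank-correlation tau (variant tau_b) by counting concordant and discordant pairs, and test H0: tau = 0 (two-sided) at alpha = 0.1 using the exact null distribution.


Step 1: Enumerate the 36 unordered pairs (i,j) with i<j and classify each by sign(x_j-x_i) * sign(y_j-y_i).
  (1,2):dx=-4,dy=-5->C; (1,3):dx=+3,dy=+3->C; (1,4):dx=+2,dy=+1->C; (1,5):dx=-7,dy=-7->C
  (1,6):dx=-8,dy=-10->C; (1,7):dx=-6,dy=-8->C; (1,8):dx=-9,dy=-12->C; (1,9):dx=-3,dy=-3->C
  (2,3):dx=+7,dy=+8->C; (2,4):dx=+6,dy=+6->C; (2,5):dx=-3,dy=-2->C; (2,6):dx=-4,dy=-5->C
  (2,7):dx=-2,dy=-3->C; (2,8):dx=-5,dy=-7->C; (2,9):dx=+1,dy=+2->C; (3,4):dx=-1,dy=-2->C
  (3,5):dx=-10,dy=-10->C; (3,6):dx=-11,dy=-13->C; (3,7):dx=-9,dy=-11->C; (3,8):dx=-12,dy=-15->C
  (3,9):dx=-6,dy=-6->C; (4,5):dx=-9,dy=-8->C; (4,6):dx=-10,dy=-11->C; (4,7):dx=-8,dy=-9->C
  (4,8):dx=-11,dy=-13->C; (4,9):dx=-5,dy=-4->C; (5,6):dx=-1,dy=-3->C; (5,7):dx=+1,dy=-1->D
  (5,8):dx=-2,dy=-5->C; (5,9):dx=+4,dy=+4->C; (6,7):dx=+2,dy=+2->C; (6,8):dx=-1,dy=-2->C
  (6,9):dx=+5,dy=+7->C; (7,8):dx=-3,dy=-4->C; (7,9):dx=+3,dy=+5->C; (8,9):dx=+6,dy=+9->C
Step 2: C = 35, D = 1, total pairs = 36.
Step 3: tau = (C - D)/(n(n-1)/2) = (35 - 1)/36 = 0.944444.
Step 4: Exact two-sided p-value (enumerate n! = 362880 permutations of y under H0): p = 0.000050.
Step 5: alpha = 0.1. reject H0.

tau_b = 0.9444 (C=35, D=1), p = 0.000050, reject H0.


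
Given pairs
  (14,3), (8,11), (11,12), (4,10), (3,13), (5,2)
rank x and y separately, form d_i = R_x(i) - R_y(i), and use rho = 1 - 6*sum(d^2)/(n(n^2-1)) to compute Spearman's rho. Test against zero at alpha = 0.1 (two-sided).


Step 1: Rank x and y separately (midranks; no ties here).
rank(x): 14->6, 8->4, 11->5, 4->2, 3->1, 5->3
rank(y): 3->2, 11->4, 12->5, 10->3, 13->6, 2->1
Step 2: d_i = R_x(i) - R_y(i); compute d_i^2.
  (6-2)^2=16, (4-4)^2=0, (5-5)^2=0, (2-3)^2=1, (1-6)^2=25, (3-1)^2=4
sum(d^2) = 46.
Step 3: rho = 1 - 6*46 / (6*(6^2 - 1)) = 1 - 276/210 = -0.314286.
Step 4: Under H0, t = rho * sqrt((n-2)/(1-rho^2)) = -0.6621 ~ t(4).
Step 5: Two-sided p-value from the t-distribution with 4 df = 0.544093.
Step 6: alpha = 0.1. fail to reject H0.

rho = -0.3143, p = 0.544093, fail to reject H0 at alpha = 0.1.


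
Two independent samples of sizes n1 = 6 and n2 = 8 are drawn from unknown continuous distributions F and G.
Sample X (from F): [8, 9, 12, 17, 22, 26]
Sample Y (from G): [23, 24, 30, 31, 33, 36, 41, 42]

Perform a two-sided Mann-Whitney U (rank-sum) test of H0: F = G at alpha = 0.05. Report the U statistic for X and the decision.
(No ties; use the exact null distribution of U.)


Step 1: Combine and sort all 14 observations; assign midranks.
sorted (value, group): (8,X), (9,X), (12,X), (17,X), (22,X), (23,Y), (24,Y), (26,X), (30,Y), (31,Y), (33,Y), (36,Y), (41,Y), (42,Y)
ranks: 8->1, 9->2, 12->3, 17->4, 22->5, 23->6, 24->7, 26->8, 30->9, 31->10, 33->11, 36->12, 41->13, 42->14
Step 2: Rank sum for X: R1 = 1 + 2 + 3 + 4 + 5 + 8 = 23.
Step 3: U_X = R1 - n1(n1+1)/2 = 23 - 6*7/2 = 23 - 21 = 2.
       U_Y = n1*n2 - U_X = 48 - 2 = 46.
Step 4: No ties, so the exact null distribution of U (based on enumerating the C(14,6) = 3003 equally likely rank assignments) gives the two-sided p-value.
Step 5: p-value = 0.002664; compare to alpha = 0.05. reject H0.

U_X = 2, p = 0.002664, reject H0 at alpha = 0.05.


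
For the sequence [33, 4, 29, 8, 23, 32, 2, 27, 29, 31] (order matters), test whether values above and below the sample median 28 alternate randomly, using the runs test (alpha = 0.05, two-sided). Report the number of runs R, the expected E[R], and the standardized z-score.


Step 1: Compute median = 28; label A = above, B = below.
Labels in order: ABABBABBAA  (n_A = 5, n_B = 5)
Step 2: Count runs R = 7.
Step 3: Under H0 (random ordering), E[R] = 2*n_A*n_B/(n_A+n_B) + 1 = 2*5*5/10 + 1 = 6.0000.
        Var[R] = 2*n_A*n_B*(2*n_A*n_B - n_A - n_B) / ((n_A+n_B)^2 * (n_A+n_B-1)) = 2000/900 = 2.2222.
        SD[R] = 1.4907.
Step 4: Continuity-corrected z = (R - 0.5 - E[R]) / SD[R] = (7 - 0.5 - 6.0000) / 1.4907 = 0.3354.
Step 5: Two-sided p-value via normal approximation = 2*(1 - Phi(|z|)) = 0.737316.
Step 6: alpha = 0.05. fail to reject H0.

R = 7, z = 0.3354, p = 0.737316, fail to reject H0.


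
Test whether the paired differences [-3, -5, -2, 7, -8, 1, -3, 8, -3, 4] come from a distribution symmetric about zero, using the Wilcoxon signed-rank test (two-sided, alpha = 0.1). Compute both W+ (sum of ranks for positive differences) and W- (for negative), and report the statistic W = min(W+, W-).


Step 1: Drop any zero differences (none here) and take |d_i|.
|d| = [3, 5, 2, 7, 8, 1, 3, 8, 3, 4]
Step 2: Midrank |d_i| (ties get averaged ranks).
ranks: |3|->4, |5|->7, |2|->2, |7|->8, |8|->9.5, |1|->1, |3|->4, |8|->9.5, |3|->4, |4|->6
Step 3: Attach original signs; sum ranks with positive sign and with negative sign.
W+ = 8 + 1 + 9.5 + 6 = 24.5
W- = 4 + 7 + 2 + 9.5 + 4 + 4 = 30.5
(Check: W+ + W- = 55 should equal n(n+1)/2 = 55.)
Step 4: Test statistic W = min(W+, W-) = 24.5.
Step 5: Ties in |d|, so use the tie-corrected normal approximation.
        E[W] = n(n+1)/4 = 10*11/4 = 27.5.
        Tie groups: |d|=3 (t=3), |d|=8 (t=2); sum(t^3 - t) = 30.
        Var[W] = n(n+1)(2n+1)/24 - sum(t^3-t)/48 = 2310/24 - 30/48 = 95.625.
        z = (W - E[W]) / sqrt(Var[W]) = (24.5 - 27.5) / 9.7788 = -0.3068.
        Two-sided p = 2*Phi(z) = 0.759006.
Step 6: alpha = 0.1. fail to reject H0.

W+ = 24.5, W- = 30.5, W = min = 24.5, p = 0.759006, fail to reject H0.
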